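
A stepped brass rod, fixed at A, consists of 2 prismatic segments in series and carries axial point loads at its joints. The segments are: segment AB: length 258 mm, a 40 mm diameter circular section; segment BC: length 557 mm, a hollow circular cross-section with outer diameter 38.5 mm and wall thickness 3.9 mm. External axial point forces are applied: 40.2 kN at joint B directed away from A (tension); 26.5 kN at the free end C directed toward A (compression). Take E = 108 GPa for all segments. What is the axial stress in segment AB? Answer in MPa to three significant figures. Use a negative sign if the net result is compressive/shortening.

10.9 MPa

Internal axial forces (sectioning from the free end, tension +): N_BC = -26.5 kN, N_AB = 13.7 kN.
A_AB = 1257 mm².
σ_AB = N_AB/A_AB = 13700/1257 = 10.9 MPa.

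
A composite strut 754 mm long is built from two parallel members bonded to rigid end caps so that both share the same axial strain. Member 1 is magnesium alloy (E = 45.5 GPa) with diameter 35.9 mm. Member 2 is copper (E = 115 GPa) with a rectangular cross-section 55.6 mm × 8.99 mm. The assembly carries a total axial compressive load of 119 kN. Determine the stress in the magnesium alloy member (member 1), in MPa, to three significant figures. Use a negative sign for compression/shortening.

-52.3 MPa

A_1 = 1012 mm².
A_2 = 499.8 mm².
Equal strain + equilibrium ⇒ each member carries load in proportion to AE: A₁E₁ = 46060000 N, A₂E₂ = 57480000 N, ΣAE = 103500000 N.
σ₁ = P·E₁/ΣAE = -119000·45500/103500000 = -52.29 MPa.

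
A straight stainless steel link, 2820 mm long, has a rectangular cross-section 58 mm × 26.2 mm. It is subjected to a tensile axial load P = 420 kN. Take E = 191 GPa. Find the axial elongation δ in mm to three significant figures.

A = 1520 mm².
δ_mech = NL/(AE) = 420000·2820/(1520·191000) = 4.081 mm.

4.08 mm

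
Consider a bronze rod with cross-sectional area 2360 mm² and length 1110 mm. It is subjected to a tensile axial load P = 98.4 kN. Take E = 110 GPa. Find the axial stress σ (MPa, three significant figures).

41.7 MPa

σ = N/A = 98400/2360 = 41.69 MPa.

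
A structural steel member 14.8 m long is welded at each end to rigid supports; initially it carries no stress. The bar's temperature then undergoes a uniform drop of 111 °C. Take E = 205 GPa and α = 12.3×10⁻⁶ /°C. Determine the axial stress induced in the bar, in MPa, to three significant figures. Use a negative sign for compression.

280 MPa

Free thermal expansion αLΔT = 12.3e-6 · 14800 · -111 = -20.21 mm.
The walls impose strain ε = −(-20.21)/14800 = 1.3653e-03; σ = Eε = 205000 · 1.3653e-03 = 279.9 MPa.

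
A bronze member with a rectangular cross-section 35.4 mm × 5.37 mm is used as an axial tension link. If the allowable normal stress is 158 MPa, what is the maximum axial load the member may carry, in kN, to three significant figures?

A = 190.1 mm².
P_max = σ_allow · A = 158 · 190.1 = 30040 N = 30.04 kN.

30.0 kN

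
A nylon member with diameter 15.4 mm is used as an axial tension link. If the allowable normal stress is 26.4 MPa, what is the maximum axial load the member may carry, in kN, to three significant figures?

A = 186.3 mm².
P_max = σ_allow · A = 26.4 · 186.3 = 4917 N = 4.917 kN.

4.92 kN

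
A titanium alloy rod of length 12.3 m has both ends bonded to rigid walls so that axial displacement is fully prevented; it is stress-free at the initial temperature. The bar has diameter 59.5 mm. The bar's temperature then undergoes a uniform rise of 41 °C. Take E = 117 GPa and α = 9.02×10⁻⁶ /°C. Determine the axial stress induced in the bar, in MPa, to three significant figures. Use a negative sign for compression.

-43.3 MPa

Free thermal expansion αLΔT = 9.02e-6 · 12300 · 41 = 4.549 mm.
The walls impose strain ε = −(4.549)/12300 = -3.6982e-04; σ = Eε = 117000 · -3.6982e-04 = -43.27 MPa.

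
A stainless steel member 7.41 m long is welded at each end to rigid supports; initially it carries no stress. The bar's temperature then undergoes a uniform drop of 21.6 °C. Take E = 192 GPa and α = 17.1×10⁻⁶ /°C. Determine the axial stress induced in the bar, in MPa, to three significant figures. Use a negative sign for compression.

70.9 MPa

Free thermal expansion αLΔT = 17.1e-6 · 7410 · -21.6 = -2.737 mm.
The walls impose strain ε = −(-2.737)/7410 = 3.6936e-04; σ = Eε = 192000 · 3.6936e-04 = 70.92 MPa.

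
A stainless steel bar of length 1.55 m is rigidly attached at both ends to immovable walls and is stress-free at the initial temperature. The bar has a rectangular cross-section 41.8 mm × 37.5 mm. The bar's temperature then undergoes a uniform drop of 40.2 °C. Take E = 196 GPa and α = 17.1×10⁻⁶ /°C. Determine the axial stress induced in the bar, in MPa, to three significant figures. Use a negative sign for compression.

135 MPa

Free thermal expansion αLΔT = 17.1e-6 · 1550 · -40.2 = -1.066 mm.
The walls impose strain ε = −(-1.066)/1550 = 6.8742e-04; σ = Eε = 196000 · 6.8742e-04 = 134.7 MPa.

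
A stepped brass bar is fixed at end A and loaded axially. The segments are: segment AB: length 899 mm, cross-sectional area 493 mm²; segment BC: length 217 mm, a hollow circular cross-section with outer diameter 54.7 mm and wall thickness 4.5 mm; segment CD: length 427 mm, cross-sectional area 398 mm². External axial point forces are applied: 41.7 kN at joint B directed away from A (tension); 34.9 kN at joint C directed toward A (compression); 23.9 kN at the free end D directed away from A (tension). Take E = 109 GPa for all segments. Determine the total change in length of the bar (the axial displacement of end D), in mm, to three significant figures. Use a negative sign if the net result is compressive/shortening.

0.718 mm

Internal axial forces (sectioning from the free end, tension +): N_CD = 23.9 kN, N_BC = -11 kN, N_AB = 30.7 kN.
A_BC = 709.7 mm².
δ_AB = 30700·899/(493·109000) = 0.5136 mm
δ_BC = -11000·217/(709.7·109000) = -0.03086 mm
δ_CD = 23900·427/(398·109000) = 0.2352 mm
δ = Σδ_i = 0.718 mm.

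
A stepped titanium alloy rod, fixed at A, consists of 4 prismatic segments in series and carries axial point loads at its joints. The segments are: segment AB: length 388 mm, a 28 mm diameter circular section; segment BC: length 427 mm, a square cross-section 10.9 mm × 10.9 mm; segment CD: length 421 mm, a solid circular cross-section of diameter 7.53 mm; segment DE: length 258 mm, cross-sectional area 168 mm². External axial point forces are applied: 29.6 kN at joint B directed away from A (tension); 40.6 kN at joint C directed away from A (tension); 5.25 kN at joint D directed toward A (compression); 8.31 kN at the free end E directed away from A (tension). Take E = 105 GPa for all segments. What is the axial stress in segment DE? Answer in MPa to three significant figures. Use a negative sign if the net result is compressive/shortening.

Internal axial forces (sectioning from the free end, tension +): N_DE = 8.31 kN, N_CD = 3.06 kN, N_BC = 43.66 kN, N_AB = 73.26 kN.
σ_DE = N_DE/A_DE = 8310/168 = 49.46 MPa.

49.5 MPa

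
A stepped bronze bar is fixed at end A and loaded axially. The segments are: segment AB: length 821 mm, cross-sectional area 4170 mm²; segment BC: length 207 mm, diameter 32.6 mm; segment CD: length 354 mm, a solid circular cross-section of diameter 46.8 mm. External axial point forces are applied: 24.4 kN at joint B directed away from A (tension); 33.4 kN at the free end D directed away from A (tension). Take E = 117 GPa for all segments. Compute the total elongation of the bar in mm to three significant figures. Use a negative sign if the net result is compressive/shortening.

0.227 mm

Internal axial forces (sectioning from the free end, tension +): N_CD = 33.4 kN, N_BC = 33.4 kN, N_AB = 57.8 kN.
A_BC = 834.7 mm².
A_CD = 1720 mm².
δ_AB = 57800·821/(4170·117000) = 0.09726 mm
δ_BC = 33400·207/(834.7·117000) = 0.0708 mm
δ_CD = 33400·354/(1720·117000) = 0.05875 mm
δ = Σδ_i = 0.2268 mm.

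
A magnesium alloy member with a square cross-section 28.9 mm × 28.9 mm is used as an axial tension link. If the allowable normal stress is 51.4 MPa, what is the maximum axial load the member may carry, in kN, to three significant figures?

A = 835.2 mm².
P_max = σ_allow · A = 51.4 · 835.2 = 42930 N = 42.93 kN.

42.9 kN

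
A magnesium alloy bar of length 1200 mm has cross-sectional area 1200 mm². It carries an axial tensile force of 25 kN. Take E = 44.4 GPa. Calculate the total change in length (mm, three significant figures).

0.563 mm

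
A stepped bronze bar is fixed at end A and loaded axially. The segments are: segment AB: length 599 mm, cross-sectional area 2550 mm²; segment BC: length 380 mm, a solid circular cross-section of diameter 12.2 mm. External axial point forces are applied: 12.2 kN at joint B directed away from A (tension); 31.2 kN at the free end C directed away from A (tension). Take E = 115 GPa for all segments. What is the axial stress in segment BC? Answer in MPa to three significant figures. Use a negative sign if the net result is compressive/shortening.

Internal axial forces (sectioning from the free end, tension +): N_BC = 31.2 kN, N_AB = 43.4 kN.
A_BC = 116.9 mm².
σ_BC = N_BC/A_BC = 31200/116.9 = 266.9 MPa.

267 MPa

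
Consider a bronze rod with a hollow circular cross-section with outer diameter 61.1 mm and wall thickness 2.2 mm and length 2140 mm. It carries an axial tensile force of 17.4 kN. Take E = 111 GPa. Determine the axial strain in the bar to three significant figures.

A = 407.1 mm².
σ = N/A = 42.74 MPa; ε = σ/E = 42.74/111000 = 3.851e-04.

3.85e-04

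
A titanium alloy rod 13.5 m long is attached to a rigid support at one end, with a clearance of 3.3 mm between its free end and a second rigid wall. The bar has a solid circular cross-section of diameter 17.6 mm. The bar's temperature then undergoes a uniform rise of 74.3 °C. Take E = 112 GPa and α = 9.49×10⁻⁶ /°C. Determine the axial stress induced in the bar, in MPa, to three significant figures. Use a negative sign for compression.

-51.6 MPa

Free thermal expansion αLΔT = 9.49e-6 · 13500 · 74.3 = 9.519 mm.
The walls engage after the gap closes; constrained expansion = 9.519 − 3.3 = 6.219 mm.
The walls impose strain ε = −(6.219)/13500 = -4.6066e-04; σ = Eε = 112000 · -4.6066e-04 = -51.59 MPa.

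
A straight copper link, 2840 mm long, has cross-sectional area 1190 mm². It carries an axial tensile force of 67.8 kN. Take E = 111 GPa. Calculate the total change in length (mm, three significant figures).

1.46 mm

δ_mech = NL/(AE) = 67800·2840/(1190·111000) = 1.458 mm.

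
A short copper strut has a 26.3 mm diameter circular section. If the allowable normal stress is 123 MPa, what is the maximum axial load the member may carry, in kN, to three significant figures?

A = 543.3 mm².
P_max = σ_allow · A = 123 · 543.3 = 66820 N = 66.82 kN.

66.8 kN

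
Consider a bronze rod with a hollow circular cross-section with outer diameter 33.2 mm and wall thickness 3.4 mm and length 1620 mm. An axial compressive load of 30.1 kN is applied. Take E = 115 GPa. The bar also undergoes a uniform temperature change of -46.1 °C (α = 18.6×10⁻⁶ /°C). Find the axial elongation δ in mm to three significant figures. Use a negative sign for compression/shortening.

A = 318.3 mm².
δ_mech = NL/(AE) = -30100·1620/(318.3·115000) = -1.332 mm.
δ_thermal = αLΔT = 18.6e-6·1620·-46.1 = -1.389 mm.
δ = δ_mech + δ_thermal = -2.721 mm.

-2.72 mm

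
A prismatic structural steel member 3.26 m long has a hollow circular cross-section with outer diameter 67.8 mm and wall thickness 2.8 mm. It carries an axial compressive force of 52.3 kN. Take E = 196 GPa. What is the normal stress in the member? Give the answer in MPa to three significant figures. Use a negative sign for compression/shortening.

-91.5 MPa

A = 571.8 mm².
σ = N/A = -52300/571.8 = -91.47 MPa.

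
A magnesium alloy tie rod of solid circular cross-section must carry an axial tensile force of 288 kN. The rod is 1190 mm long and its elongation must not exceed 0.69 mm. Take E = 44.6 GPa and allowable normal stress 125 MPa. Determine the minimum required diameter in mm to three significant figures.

Required area A ≥ P/σ_allow = 288000/125 = 2304 mm².
For a solid circular section, d ≥ √(4A/π) = 54.16 mm.
Elongation limit: A ≥ PL/(Eδ_allow) = 288000·1190/(44600·0.69) = 11140 mm² ⇒ d ≥ 119.1 mm.
The elongation limit governs.

119 mm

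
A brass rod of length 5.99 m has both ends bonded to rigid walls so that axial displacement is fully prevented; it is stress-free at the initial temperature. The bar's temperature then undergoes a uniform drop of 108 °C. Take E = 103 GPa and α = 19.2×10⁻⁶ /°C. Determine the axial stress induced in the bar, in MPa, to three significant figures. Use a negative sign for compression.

Free thermal expansion αLΔT = 19.2e-6 · 5990 · -108 = -12.42 mm.
The walls impose strain ε = −(-12.42)/5990 = 2.0736e-03; σ = Eε = 103000 · 2.0736e-03 = 213.6 MPa.

214 MPa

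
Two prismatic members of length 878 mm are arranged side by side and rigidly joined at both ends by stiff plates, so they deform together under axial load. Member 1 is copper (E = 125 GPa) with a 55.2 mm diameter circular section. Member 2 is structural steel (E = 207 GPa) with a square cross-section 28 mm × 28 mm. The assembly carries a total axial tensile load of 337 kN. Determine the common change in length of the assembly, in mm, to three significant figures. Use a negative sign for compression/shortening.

0.641 mm

A_1 = 2393 mm².
A_2 = 784 mm².
Equal strain + equilibrium ⇒ each member carries load in proportion to AE: A₁E₁ = 299100000 N, A₂E₂ = 162300000 N, ΣAE = 461400000 N.
δ = PL/ΣAE = 337000·878/461400000 = 0.6412 mm.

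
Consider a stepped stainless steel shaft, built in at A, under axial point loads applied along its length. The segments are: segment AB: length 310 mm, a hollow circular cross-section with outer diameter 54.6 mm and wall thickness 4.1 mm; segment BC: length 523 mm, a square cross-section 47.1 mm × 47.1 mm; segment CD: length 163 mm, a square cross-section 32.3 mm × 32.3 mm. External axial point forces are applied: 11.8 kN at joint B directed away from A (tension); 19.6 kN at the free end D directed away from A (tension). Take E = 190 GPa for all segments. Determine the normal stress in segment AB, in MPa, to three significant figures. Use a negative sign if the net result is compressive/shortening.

48.3 MPa

Internal axial forces (sectioning from the free end, tension +): N_CD = 19.6 kN, N_BC = 19.6 kN, N_AB = 31.4 kN.
A_AB = 650.5 mm².
σ_AB = N_AB/A_AB = 31400/650.5 = 48.27 MPa.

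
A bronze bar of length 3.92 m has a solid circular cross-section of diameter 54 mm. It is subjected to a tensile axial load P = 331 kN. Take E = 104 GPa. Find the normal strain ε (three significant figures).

A = 2290 mm².
σ = N/A = 144.5 MPa; ε = σ/E = 144.5/104000 = 1.390e-03.

0.00139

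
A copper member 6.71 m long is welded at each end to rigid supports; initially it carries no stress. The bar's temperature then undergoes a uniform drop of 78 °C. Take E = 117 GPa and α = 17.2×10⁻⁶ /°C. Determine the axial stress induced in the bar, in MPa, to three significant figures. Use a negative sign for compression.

157 MPa

Free thermal expansion αLΔT = 17.2e-6 · 6710 · -78 = -9.002 mm.
The walls impose strain ε = −(-9.002)/6710 = 1.3416e-03; σ = Eε = 117000 · 1.3416e-03 = 157 MPa.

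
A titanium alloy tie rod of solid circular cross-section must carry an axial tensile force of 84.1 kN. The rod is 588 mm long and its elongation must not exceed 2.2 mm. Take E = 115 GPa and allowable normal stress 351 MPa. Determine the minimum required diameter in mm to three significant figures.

Required area A ≥ P/σ_allow = 84100/351 = 239.6 mm².
For a solid circular section, d ≥ √(4A/π) = 17.47 mm.
Elongation limit: A ≥ PL/(Eδ_allow) = 84100·588/(115000·2.2) = 195.5 mm² ⇒ d ≥ 15.78 mm.
The stress limit governs.

17.5 mm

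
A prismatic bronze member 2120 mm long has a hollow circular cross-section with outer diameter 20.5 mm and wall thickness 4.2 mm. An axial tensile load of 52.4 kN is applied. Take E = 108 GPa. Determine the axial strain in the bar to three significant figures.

0.00226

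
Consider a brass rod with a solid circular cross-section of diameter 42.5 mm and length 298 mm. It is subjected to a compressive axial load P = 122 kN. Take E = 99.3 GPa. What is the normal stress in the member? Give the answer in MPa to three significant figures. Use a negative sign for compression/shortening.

-86.0 MPa

A = 1419 mm².
σ = N/A = -122000/1419 = -86 MPa.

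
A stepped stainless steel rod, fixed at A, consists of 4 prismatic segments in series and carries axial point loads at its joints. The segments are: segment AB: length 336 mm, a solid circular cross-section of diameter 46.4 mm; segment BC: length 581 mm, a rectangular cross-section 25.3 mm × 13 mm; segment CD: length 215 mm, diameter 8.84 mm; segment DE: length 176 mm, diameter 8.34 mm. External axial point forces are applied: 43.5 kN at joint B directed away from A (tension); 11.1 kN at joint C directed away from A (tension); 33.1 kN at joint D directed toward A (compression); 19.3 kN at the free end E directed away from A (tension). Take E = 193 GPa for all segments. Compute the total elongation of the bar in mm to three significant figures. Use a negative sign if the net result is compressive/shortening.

0.0890 mm

Internal axial forces (sectioning from the free end, tension +): N_DE = 19.3 kN, N_CD = -13.8 kN, N_BC = -2.7 kN, N_AB = 40.8 kN.
A_AB = 1691 mm².
A_BC = 328.9 mm².
A_CD = 61.38 mm².
A_DE = 54.63 mm².
δ_AB = 40800·336/(1691·193000) = 0.04201 mm
δ_BC = -2700·581/(328.9·193000) = -0.02471 mm
δ_CD = -13800·215/(61.38·193000) = -0.2505 mm
δ_DE = 19300·176/(54.63·193000) = 0.3222 mm
δ = Σδ_i = 0.08899 mm.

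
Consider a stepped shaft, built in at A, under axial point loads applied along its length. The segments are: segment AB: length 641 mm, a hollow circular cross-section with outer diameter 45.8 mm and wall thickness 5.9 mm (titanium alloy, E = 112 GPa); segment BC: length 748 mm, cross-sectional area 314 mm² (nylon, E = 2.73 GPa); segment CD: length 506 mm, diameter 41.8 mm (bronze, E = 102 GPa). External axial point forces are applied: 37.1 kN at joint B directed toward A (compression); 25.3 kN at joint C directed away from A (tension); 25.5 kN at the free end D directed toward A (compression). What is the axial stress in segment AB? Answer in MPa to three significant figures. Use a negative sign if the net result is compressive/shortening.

-50.4 MPa

Internal axial forces (sectioning from the free end, tension +): N_CD = -25.5 kN, N_BC = -0.2 kN, N_AB = -37.3 kN.
A_AB = 739.6 mm².
σ_AB = N_AB/A_AB = -37300/739.6 = -50.44 MPa.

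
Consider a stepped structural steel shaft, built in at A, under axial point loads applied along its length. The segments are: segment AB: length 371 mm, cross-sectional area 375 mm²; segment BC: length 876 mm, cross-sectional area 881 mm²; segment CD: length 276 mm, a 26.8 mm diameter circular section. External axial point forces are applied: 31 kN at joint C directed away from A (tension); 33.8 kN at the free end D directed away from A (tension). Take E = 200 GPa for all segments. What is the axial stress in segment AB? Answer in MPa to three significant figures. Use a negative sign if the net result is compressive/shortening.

Internal axial forces (sectioning from the free end, tension +): N_CD = 33.8 kN, N_BC = 64.8 kN, N_AB = 64.8 kN.
σ_AB = N_AB/A_AB = 64800/375 = 172.8 MPa.

173 MPa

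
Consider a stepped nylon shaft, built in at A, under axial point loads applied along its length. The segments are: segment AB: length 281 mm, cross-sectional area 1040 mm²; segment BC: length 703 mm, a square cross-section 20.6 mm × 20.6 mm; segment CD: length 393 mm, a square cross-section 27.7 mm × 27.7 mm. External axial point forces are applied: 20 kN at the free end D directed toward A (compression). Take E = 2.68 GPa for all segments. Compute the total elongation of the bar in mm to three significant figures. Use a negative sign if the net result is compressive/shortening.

-18.2 mm

Internal axial forces (sectioning from the free end, tension +): N_CD = -20 kN, N_BC = -20 kN, N_AB = -20 kN.
A_BC = 424.4 mm².
A_CD = 767.3 mm².
δ_AB = -20000·281/(1040·2680) = -2.016 mm
δ_BC = -20000·703/(424.4·2680) = -12.36 mm
δ_CD = -20000·393/(767.3·2680) = -3.822 mm
δ = Σδ_i = -18.2 mm.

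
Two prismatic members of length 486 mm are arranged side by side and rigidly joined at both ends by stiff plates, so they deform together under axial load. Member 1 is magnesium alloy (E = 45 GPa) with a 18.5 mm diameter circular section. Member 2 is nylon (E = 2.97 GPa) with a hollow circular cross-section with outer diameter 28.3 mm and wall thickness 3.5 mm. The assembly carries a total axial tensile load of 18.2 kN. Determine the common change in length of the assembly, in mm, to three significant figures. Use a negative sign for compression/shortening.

A_1 = 268.8 mm².
A_2 = 272.7 mm².
Equal strain + equilibrium ⇒ each member carries load in proportion to AE: A₁E₁ = 12100000 N, A₂E₂ = 809900 N, ΣAE = 12910000 N.
δ = PL/ΣAE = 18200·486/12910000 = 0.6854 mm.

0.685 mm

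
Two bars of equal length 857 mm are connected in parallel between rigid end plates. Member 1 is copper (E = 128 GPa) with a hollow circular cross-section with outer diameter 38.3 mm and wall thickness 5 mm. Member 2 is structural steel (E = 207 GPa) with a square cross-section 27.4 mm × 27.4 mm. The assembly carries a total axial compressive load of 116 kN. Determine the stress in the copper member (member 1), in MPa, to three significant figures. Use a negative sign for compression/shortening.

-66.8 MPa

A_1 = 523.1 mm².
A_2 = 750.8 mm².
Equal strain + equilibrium ⇒ each member carries load in proportion to AE: A₁E₁ = 66950000 N, A₂E₂ = 155400000 N, ΣAE = 222400000 N.
σ₁ = P·E₁/ΣAE = -116000·128000/222400000 = -66.77 MPa.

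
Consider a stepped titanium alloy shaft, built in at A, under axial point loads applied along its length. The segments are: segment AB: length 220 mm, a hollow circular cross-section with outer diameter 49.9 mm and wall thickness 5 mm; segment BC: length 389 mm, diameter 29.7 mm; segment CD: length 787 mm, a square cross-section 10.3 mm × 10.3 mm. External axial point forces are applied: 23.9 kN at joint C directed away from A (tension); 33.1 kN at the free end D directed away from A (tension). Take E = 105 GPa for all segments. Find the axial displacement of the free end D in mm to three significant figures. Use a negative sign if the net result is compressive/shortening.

Internal axial forces (sectioning from the free end, tension +): N_CD = 33.1 kN, N_BC = 57 kN, N_AB = 57 kN.
A_AB = 705.3 mm².
A_BC = 692.8 mm².
A_CD = 106.1 mm².
δ_AB = 57000·220/(705.3·105000) = 0.1693 mm
δ_BC = 57000·389/(692.8·105000) = 0.3048 mm
δ_CD = 33100·787/(106.1·105000) = 2.339 mm
δ = Σδ_i = 2.813 mm.

2.81 mm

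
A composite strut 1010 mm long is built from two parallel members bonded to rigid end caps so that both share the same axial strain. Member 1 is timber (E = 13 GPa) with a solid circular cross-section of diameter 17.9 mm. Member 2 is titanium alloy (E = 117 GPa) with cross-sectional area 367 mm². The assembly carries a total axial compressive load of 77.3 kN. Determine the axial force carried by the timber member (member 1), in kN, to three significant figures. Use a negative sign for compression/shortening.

-5.47 kN

A_1 = 251.6 mm².
Equal strain + equilibrium ⇒ each member carries load in proportion to AE: A₁E₁ = 3271000 N, A₂E₂ = 42940000 N, ΣAE = 46210000 N.
F₁ = P·A₁E₁/ΣAE = -77300·3271000/46210000 = -5472 N.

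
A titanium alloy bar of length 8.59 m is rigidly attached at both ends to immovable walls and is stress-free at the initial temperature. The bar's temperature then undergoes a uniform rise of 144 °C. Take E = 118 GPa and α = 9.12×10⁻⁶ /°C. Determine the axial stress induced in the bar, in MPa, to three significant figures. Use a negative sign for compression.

Free thermal expansion αLΔT = 9.12e-6 · 8590 · 144 = 11.28 mm.
The walls impose strain ε = −(11.28)/8590 = -1.3133e-03; σ = Eε = 118000 · -1.3133e-03 = -155 MPa.

-155 MPa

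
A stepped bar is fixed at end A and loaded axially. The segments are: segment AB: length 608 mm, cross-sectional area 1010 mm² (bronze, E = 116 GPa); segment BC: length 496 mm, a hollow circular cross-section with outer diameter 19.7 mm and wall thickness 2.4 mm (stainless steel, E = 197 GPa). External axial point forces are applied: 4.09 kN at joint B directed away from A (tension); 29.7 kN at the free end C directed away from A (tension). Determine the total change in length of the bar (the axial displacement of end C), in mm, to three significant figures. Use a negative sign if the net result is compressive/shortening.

0.749 mm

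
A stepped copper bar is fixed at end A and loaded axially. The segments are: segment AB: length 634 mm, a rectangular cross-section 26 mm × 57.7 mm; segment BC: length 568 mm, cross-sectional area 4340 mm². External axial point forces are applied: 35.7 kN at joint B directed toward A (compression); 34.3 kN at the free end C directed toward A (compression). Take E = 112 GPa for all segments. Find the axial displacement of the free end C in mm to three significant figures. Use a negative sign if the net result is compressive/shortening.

Internal axial forces (sectioning from the free end, tension +): N_BC = -34.3 kN, N_AB = -70 kN.
A_AB = 1500 mm².
δ_AB = -70000·634/(1500·112000) = -0.2641 mm
δ_BC = -34300·568/(4340·112000) = -0.04008 mm
δ = Σδ_i = -0.3042 mm.

-0.304 mm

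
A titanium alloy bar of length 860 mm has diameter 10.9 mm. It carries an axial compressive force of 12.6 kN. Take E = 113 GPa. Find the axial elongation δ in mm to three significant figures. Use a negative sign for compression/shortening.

-1.03 mm

A = 93.31 mm².
δ_mech = NL/(AE) = -12600·860/(93.31·113000) = -1.028 mm.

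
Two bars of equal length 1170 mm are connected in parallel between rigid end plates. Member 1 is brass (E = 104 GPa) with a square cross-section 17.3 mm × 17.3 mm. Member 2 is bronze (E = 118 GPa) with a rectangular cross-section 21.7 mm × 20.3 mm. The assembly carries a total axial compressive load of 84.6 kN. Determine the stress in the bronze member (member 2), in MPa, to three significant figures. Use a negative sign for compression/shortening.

-120 MPa

A_1 = 299.3 mm².
A_2 = 440.5 mm².
Equal strain + equilibrium ⇒ each member carries load in proportion to AE: A₁E₁ = 31130000 N, A₂E₂ = 51980000 N, ΣAE = 83110000 N.
σ₂ = P·E₂/ΣAE = -84600·118000/83110000 = -120.1 MPa.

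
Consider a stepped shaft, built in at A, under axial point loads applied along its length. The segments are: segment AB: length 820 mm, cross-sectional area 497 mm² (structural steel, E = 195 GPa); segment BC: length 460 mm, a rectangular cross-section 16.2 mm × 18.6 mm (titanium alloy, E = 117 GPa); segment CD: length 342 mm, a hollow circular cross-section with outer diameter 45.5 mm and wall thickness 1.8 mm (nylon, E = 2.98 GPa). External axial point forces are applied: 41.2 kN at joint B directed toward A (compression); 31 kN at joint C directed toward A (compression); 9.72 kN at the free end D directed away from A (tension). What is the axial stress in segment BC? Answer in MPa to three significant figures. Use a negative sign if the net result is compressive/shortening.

-70.6 MPa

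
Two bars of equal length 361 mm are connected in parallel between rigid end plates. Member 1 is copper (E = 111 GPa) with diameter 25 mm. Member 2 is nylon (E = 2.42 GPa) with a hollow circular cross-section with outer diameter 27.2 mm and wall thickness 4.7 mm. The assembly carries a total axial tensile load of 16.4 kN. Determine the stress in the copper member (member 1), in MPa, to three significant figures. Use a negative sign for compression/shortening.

32.9 MPa

A_1 = 490.9 mm².
A_2 = 332.2 mm².
Equal strain + equilibrium ⇒ each member carries load in proportion to AE: A₁E₁ = 54490000 N, A₂E₂ = 804000 N, ΣAE = 55290000 N.
σ₁ = P·E₁/ΣAE = 16400·111000/55290000 = 32.92 MPa.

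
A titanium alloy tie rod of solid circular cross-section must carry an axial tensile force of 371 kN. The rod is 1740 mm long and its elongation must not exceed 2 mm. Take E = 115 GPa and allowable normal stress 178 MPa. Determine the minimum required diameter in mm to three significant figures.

Required area A ≥ P/σ_allow = 371000/178 = 2084 mm².
For a solid circular section, d ≥ √(4A/π) = 51.51 mm.
Elongation limit: A ≥ PL/(Eδ_allow) = 371000·1740/(115000·2) = 2807 mm² ⇒ d ≥ 59.78 mm.
The elongation limit governs.

59.8 mm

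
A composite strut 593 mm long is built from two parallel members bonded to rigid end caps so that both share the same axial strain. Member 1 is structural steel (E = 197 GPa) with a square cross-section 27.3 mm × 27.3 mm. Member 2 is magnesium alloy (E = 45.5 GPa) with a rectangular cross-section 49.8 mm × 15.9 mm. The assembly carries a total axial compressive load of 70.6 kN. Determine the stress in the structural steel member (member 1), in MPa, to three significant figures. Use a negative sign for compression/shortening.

A_1 = 745.3 mm².
A_2 = 791.8 mm².
Equal strain + equilibrium ⇒ each member carries load in proportion to AE: A₁E₁ = 146800000 N, A₂E₂ = 36030000 N, ΣAE = 182800000 N.
σ₁ = P·E₁/ΣAE = -70600·197000/182800000 = -76.06 MPa.

-76.1 MPa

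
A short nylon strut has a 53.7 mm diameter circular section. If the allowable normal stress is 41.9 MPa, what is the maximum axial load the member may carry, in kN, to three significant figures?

94.9 kN

A = 2265 mm².
P_max = σ_allow · A = 41.9 · 2265 = 94900 N = 94.9 kN.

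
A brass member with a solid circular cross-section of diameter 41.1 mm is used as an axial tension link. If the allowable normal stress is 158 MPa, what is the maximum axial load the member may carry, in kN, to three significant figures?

A = 1327 mm².
P_max = σ_allow · A = 158 · 1327 = 209600 N = 209.6 kN.

210 kN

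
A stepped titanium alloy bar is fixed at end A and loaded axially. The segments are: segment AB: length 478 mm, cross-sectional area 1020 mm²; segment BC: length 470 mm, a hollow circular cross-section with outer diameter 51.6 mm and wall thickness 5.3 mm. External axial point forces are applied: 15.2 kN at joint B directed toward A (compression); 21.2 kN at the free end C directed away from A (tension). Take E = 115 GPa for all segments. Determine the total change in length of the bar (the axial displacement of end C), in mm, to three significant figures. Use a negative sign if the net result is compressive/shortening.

Internal axial forces (sectioning from the free end, tension +): N_BC = 21.2 kN, N_AB = 6 kN.
A_BC = 770.9 mm².
δ_AB = 6000·478/(1020·115000) = 0.02445 mm
δ_BC = 21200·470/(770.9·115000) = 0.1124 mm
δ = Σδ_i = 0.1368 mm.

0.137 mm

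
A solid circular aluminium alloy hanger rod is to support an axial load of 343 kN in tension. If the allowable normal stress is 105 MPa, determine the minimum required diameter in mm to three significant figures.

Required area A ≥ P/σ_allow = 343000/105 = 3267 mm².
For a solid circular section, d ≥ √(4A/π) = 64.49 mm.

64.5 mm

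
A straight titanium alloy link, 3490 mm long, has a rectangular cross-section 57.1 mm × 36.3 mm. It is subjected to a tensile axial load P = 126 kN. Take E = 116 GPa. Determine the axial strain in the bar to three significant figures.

5.24e-04

A = 2073 mm².
σ = N/A = 60.79 MPa; ε = σ/E = 60.79/116000 = 5.240e-04.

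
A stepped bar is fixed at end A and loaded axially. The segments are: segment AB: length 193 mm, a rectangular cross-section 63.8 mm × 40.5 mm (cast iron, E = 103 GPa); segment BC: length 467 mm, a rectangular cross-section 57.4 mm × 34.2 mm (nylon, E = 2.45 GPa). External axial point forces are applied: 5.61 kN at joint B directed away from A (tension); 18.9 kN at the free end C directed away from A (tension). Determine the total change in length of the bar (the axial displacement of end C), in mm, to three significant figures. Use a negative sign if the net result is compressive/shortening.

1.85 mm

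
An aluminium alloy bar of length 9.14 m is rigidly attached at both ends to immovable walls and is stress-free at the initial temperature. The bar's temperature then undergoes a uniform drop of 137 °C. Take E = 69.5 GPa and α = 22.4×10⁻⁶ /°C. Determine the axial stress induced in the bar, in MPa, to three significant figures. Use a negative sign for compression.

Free thermal expansion αLΔT = 22.4e-6 · 9140 · -137 = -28.05 mm.
The walls impose strain ε = −(-28.05)/9140 = 3.0688e-03; σ = Eε = 69500 · 3.0688e-03 = 213.3 MPa.

213 MPa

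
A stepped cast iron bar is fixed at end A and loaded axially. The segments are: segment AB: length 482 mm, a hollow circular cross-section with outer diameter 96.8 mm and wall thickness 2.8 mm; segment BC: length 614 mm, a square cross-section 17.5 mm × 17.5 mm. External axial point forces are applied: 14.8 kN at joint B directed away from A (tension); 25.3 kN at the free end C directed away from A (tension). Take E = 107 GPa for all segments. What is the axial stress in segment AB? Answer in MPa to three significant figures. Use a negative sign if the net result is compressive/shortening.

Internal axial forces (sectioning from the free end, tension +): N_BC = 25.3 kN, N_AB = 40.1 kN.
A_AB = 826.9 mm².
σ_AB = N_AB/A_AB = 40100/826.9 = 48.5 MPa.

48.5 MPa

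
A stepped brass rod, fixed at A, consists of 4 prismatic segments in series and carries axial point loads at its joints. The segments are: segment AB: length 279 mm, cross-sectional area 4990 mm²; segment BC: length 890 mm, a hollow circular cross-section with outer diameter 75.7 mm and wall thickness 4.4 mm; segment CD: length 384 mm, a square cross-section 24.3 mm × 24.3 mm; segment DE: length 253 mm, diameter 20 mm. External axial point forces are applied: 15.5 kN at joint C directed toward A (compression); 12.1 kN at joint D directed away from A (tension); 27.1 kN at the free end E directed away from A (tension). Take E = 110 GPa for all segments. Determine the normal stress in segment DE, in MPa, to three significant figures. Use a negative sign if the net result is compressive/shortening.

Internal axial forces (sectioning from the free end, tension +): N_DE = 27.1 kN, N_CD = 39.2 kN, N_BC = 23.7 kN, N_AB = 23.7 kN.
A_DE = 314.2 mm².
σ_DE = N_DE/A_DE = 27100/314.2 = 86.26 MPa.

86.3 MPa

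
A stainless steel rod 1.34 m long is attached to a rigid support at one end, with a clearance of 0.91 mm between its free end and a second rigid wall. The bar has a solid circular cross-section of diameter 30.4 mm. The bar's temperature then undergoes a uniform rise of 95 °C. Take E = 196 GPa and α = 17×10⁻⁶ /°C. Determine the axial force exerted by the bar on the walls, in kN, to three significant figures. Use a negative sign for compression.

-133 kN

Free thermal expansion αLΔT = 17e-6 · 1340 · 95 = 2.164 mm.
The walls engage after the gap closes; constrained expansion = 2.164 − 0.91 = 1.254 mm.
The walls impose strain ε = −(1.254)/1340 = -9.3590e-04; σ = Eε = 196000 · -9.3590e-04 = -183.4 MPa.
Wall reaction R = σ·A = -183.4·725.8 = -133100 N = -133.1 kN.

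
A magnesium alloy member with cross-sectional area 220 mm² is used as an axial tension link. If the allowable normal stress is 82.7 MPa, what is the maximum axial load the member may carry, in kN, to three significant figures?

P_max = σ_allow · A = 82.7 · 220 = 18190 N = 18.19 kN.

18.2 kN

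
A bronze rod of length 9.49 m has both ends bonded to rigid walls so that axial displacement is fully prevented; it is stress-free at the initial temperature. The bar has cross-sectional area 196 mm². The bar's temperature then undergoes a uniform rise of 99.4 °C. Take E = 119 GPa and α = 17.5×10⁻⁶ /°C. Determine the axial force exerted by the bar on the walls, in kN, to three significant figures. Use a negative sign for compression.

Free thermal expansion αLΔT = 17.5e-6 · 9490 · 99.4 = 16.51 mm.
The walls impose strain ε = −(16.51)/9490 = -1.7395e-03; σ = Eε = 119000 · -1.7395e-03 = -207 MPa.
Wall reaction R = σ·A = -207·196 = -40570 N = -40.57 kN.

-40.6 kN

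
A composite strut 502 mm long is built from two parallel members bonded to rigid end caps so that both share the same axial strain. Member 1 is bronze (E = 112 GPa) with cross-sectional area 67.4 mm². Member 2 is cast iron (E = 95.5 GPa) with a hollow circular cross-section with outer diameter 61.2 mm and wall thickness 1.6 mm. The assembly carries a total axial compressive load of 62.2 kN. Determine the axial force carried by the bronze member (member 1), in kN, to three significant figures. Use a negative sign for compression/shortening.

-13.0 kN

A_2 = 299.6 mm².
Equal strain + equilibrium ⇒ each member carries load in proportion to AE: A₁E₁ = 7549000 N, A₂E₂ = 28610000 N, ΣAE = 36160000 N.
F₁ = P·A₁E₁/ΣAE = -62200·7549000/36160000 = -12990 N.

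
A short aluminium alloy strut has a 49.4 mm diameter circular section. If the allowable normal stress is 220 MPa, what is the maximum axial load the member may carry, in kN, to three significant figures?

A = 1917 mm².
P_max = σ_allow · A = 220 · 1917 = 421700 N = 421.7 kN.

422 kN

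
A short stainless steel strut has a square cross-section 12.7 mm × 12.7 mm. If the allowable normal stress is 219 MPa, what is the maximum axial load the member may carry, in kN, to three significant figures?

A = 161.3 mm².
P_max = σ_allow · A = 219 · 161.3 = 35320 N = 35.32 kN.

35.3 kN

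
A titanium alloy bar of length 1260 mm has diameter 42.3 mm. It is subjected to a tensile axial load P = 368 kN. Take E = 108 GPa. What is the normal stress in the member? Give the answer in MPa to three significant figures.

262 MPa

A = 1405 mm².
σ = N/A = 368000/1405 = 261.9 MPa.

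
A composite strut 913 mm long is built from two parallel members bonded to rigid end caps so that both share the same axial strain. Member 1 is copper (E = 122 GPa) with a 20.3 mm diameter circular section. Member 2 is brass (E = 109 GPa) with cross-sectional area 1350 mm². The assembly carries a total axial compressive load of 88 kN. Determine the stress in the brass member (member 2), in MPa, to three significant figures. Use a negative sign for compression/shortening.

-51.4 MPa

A_1 = 323.7 mm².
Equal strain + equilibrium ⇒ each member carries load in proportion to AE: A₁E₁ = 39490000 N, A₂E₂ = 147200000 N, ΣAE = 186600000 N.
σ₂ = P·E₂/ΣAE = -88000·109000/186600000 = -51.39 MPa.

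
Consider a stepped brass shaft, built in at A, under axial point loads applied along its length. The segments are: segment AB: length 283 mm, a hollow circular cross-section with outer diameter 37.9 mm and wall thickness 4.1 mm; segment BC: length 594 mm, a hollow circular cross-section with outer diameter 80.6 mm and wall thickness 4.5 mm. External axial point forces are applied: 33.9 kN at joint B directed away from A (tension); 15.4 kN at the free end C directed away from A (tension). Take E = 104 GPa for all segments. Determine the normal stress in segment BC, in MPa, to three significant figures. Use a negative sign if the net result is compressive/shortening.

Internal axial forces (sectioning from the free end, tension +): N_BC = 15.4 kN, N_AB = 49.3 kN.
A_BC = 1076 mm².
σ_BC = N_BC/A_BC = 15400/1076 = 14.31 MPa.

14.3 MPa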